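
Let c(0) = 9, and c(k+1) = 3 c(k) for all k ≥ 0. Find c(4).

729

c(1) = 3(9) = 27
c(2) = 3(27) = 81
c(3) = 3(81) = 243
c(4) = 3(243) = 729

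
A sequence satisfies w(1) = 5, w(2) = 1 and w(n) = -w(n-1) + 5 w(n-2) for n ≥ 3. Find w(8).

w(3) = -1 + 5·5 = 24
w(4) = -24 + 5·1 = -19
w(5) = -(-19) + 5·24 = 139
w(6) = -139 + 5·(-19) = -234
w(7) = -(-234) + 5·139 = 929
w(8) = -929 + 5·(-234) = -2099

-2099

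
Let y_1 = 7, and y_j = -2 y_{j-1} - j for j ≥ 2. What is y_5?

y_2 = -2(7) - 2 = -16
y_3 = -2(-16) - 3 = 29
y_4 = -2(29) - 4 = -62
y_5 = -2(-62) - 5 = 119

119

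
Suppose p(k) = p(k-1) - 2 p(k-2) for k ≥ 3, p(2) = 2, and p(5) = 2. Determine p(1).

Let p(1) = w.
p(3) = 2 - 2w
p(4) = -2 - 2w
p(5) = -6 + 2w
So -6 + 2w = 2, giving w = 4.

4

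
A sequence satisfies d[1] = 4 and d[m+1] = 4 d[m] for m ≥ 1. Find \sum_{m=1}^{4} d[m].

d[2] = 4(4) = 16
d[3] = 4(16) = 64
d[4] = 4(64) = 256
Sum = 4 + 16 + 64 + 256 = 340

340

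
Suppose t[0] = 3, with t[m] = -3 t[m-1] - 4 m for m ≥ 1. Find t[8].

24595

t[1] = -3*3 - 4 = -13
t[2] = -3*(-13) - 8 = 31
t[3] = -3*31 - 12 = -105
t[4] = -3*(-105) - 16 = 299
t[5] = -3*299 - 20 = -917
t[6] = -3*(-917) - 24 = 2727
t[7] = -3*2727 - 28 = -8209
t[8] = -3*(-8209) - 32 = 24595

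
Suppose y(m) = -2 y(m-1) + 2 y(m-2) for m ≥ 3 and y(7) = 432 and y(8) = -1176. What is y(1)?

Rearranging, y(m-2) = (y(m) + 2 y(m-1)) / 2.
y(6) = (-1176 + 2·432) / 2 = -312/2 = -156
y(5) = (432 + 2·(-156)) / 2 = 120/2 = 60
y(4) = (-156 + 2·60) / 2 = -36/2 = -18
y(3) = (60 + 2·(-18)) / 2 = 24/2 = 12
y(2) = (-18 + 2·12) / 2 = 6/2 = 3
y(1) = (12 + 2·3) / 2 = 18/2 = 9

9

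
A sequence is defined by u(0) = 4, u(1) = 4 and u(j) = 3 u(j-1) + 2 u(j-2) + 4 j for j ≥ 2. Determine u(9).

223148

u(2) = 3(4) + 2(4) + 8 = 28
u(3) = 3(28) + 2(4) + 12 = 104
u(4) = 3(104) + 2(28) + 16 = 384
u(5) = 3(384) + 2(104) + 20 = 1380
u(6) = 3(1380) + 2(384) + 24 = 4932
u(7) = 3(4932) + 2(1380) + 28 = 17584
u(8) = 3(17584) + 2(4932) + 32 = 62648
u(9) = 3(62648) + 2(17584) + 36 = 223148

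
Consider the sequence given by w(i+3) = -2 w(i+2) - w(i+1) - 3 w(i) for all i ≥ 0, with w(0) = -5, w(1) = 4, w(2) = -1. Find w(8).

-676

w(3) = -2·(-1) - 4 - 3·(-5) = 13
w(4) = -2·13 - (-1) - 3·4 = -37
w(5) = -2·(-37) - 13 - 3·(-1) = 64
w(6) = -2·64 - (-37) - 3·13 = -130
w(7) = -2·(-130) - 64 - 3·(-37) = 307
w(8) = -2·307 - (-130) - 3·64 = -676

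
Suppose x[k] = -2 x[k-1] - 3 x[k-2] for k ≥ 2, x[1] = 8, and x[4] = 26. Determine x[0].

Let x[0] = z.
x[2] = -16 - 3z
x[3] = 8 + 6z
x[4] = 32 - 3z
So 32 - 3z = 26, giving z = 2.

2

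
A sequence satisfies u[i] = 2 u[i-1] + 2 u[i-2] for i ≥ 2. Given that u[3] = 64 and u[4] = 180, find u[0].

Rearranging, u[i-2] = (u[i] - 2 u[i-1]) / 2.
u[2] = (180 - 2·64) / 2 = 52/2 = 26
u[1] = (64 - 2·26) / 2 = 12/2 = 6
u[0] = (26 - 2·6) / 2 = 14/2 = 7

7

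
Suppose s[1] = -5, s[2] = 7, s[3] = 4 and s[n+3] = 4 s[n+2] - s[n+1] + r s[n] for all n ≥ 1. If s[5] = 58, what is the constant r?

s[4] = 9 - 5r
s[5] = 32 - 13r
So 32 - 13r = 58, giving r = -2.

-2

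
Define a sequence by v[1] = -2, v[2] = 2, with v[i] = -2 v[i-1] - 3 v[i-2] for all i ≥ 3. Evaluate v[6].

v[3] = -2*2 - 3*(-2) = 2
v[4] = -2*2 - 3*2 = -10
v[5] = -2*(-10) - 3*2 = 14
v[6] = -2*14 - 3*(-10) = 2

2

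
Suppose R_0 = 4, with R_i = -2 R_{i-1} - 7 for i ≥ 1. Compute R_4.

99

R_1 = -2*4 - 7 = -15
R_2 = -2*(-15) - 7 = 23
R_3 = -2*23 - 7 = -53
R_4 = -2*(-53) - 7 = 99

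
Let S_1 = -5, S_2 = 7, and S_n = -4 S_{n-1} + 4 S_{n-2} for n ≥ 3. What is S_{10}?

S_3 = -4*7 + 4*(-5) = -48
S_4 = -4*(-48) + 4*7 = 220
S_5 = -4*220 + 4*(-48) = -1072
S_6 = -4*(-1072) + 4*220 = 5168
S_7 = -4*5168 + 4*(-1072) = -24960
S_8 = -4*(-24960) + 4*5168 = 120512
S_9 = -4*120512 + 4*(-24960) = -581888
S_{10} = -4*(-581888) + 4*120512 = 2809600

2809600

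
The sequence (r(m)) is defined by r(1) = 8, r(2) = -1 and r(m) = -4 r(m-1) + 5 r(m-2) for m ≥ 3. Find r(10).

r(3) = -4*(-1) + 5*8 = 44
r(4) = -4*44 + 5*(-1) = -181
r(5) = -4*(-181) + 5*44 = 944
r(6) = -4*944 + 5*(-181) = -4681
r(7) = -4*(-4681) + 5*944 = 23444
r(8) = -4*23444 + 5*(-4681) = -117181
r(9) = -4*(-117181) + 5*23444 = 585944
r(10) = -4*585944 + 5*(-117181) = -2929681

-2929681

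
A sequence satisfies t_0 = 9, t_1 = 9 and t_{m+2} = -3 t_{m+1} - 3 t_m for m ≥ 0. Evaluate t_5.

324

t_2 = -3*9 - 3*9 = -54
t_3 = -3*(-54) - 3*9 = 135
t_4 = -3*135 - 3*(-54) = -243
t_5 = -3*(-243) - 3*135 = 324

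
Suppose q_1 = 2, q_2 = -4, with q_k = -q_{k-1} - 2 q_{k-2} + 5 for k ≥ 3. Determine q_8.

q_3 = -(-4) - 2·2 + 5 = 5
q_4 = -5 - 2·(-4) + 5 = 8
q_5 = -8 - 2·5 + 5 = -13
q_6 = -(-13) - 2·8 + 5 = 2
q_7 = -2 - 2·(-13) + 5 = 29
q_8 = -29 - 2·2 + 5 = -28

-28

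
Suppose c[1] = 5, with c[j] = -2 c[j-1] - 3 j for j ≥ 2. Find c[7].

c[2] = -2·5 - 6 = -16
c[3] = -2·(-16) - 9 = 23
c[4] = -2·23 - 12 = -58
c[5] = -2·(-58) - 15 = 101
c[6] = -2·101 - 18 = -220
c[7] = -2·(-220) - 21 = 419

419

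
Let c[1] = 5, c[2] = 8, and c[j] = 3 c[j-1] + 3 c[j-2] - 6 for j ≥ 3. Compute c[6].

1677

c[3] = 3*8 + 3*5 - 6 = 33
c[4] = 3*33 + 3*8 - 6 = 117
c[5] = 3*117 + 3*33 - 6 = 444
c[6] = 3*444 + 3*117 - 6 = 1677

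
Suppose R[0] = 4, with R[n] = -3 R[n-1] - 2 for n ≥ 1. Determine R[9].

R[1] = -3·4 - 2 = -14
R[2] = -3·(-14) - 2 = 40
R[3] = -3·40 - 2 = -122
R[4] = -3·(-122) - 2 = 364
R[5] = -3·364 - 2 = -1094
R[6] = -3·(-1094) - 2 = 3280
R[7] = -3·3280 - 2 = -9842
R[8] = -3·(-9842) - 2 = 29524
R[9] = -3·29524 - 2 = -88574

-88574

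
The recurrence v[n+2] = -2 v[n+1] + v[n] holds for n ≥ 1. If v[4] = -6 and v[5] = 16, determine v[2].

Rearranging, v[n-2] = v[n] + 2 v[n-1].
v[3] = 16 + 2·(-6) = 4
v[2] = -6 + 2·4 = 2

2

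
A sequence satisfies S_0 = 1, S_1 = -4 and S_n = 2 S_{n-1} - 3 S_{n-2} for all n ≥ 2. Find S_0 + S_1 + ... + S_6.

118

S_2 = 2(-4) - 3(1) = -11
S_3 = 2(-11) - 3(-4) = -10
S_4 = 2(-10) - 3(-11) = 13
S_5 = 2(13) - 3(-10) = 56
S_6 = 2(56) - 3(13) = 73
Sum = 1 + (-4) + (-11) + (-10) + 13 + 56 + 73 = 118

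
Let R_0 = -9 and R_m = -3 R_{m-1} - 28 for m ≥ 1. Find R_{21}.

The fixed point is -28/(1 + 3) = -7, so R_m + 7 = -3(R_{m-1} + 7).
Hence R_m = -2·(-3)^m - 7.
R_{21} = -2·(-3)^{21} - 7 = -2·-10460353203 - 7 = 20920706399.

20920706399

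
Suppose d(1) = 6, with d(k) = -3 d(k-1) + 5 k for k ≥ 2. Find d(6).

d(2) = -3(6) + 10 = -8
d(3) = -3(-8) + 15 = 39
d(4) = -3(39) + 20 = -97
d(5) = -3(-97) + 25 = 316
d(6) = -3(316) + 30 = -918

-918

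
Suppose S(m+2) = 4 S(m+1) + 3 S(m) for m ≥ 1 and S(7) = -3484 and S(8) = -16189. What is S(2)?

Rearranging, S(m-2) = (S(m) - 4 S(m-1)) / 3.
S(6) = (-16189 - 4(-3484)) / 3 = -2253/3 = -751
S(5) = (-3484 - 4(-751)) / 3 = -480/3 = -160
S(4) = (-751 - 4(-160)) / 3 = -111/3 = -37
S(3) = (-160 - 4(-37)) / 3 = -12/3 = -4
S(2) = (-37 - 4(-4)) / 3 = -21/3 = -7

-7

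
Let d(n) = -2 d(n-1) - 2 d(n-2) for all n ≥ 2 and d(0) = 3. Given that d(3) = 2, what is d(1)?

Let d(1) = v.
d(2) = -6 - 2v
d(3) = 12 + 2v
So 12 + 2v = 2, giving v = -5.

-5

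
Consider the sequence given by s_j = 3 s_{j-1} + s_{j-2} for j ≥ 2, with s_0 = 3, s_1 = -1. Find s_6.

s_2 = 3·(-1) + 3 = 0
s_3 = 3·0 + (-1) = -1
s_4 = 3·(-1) + 0 = -3
s_5 = 3·(-3) + (-1) = -10
s_6 = 3·(-10) + (-3) = -33

-33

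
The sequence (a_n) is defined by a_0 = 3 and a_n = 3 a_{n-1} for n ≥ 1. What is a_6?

2187

a_1 = 3*3 = 9
a_2 = 3*9 = 27
a_3 = 3*27 = 81
a_4 = 3*81 = 243
a_5 = 3*243 = 729
a_6 = 3*729 = 2187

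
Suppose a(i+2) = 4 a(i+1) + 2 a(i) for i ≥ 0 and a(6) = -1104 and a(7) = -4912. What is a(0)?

Rearranging, a(i-2) = (a(i) - 4 a(i-1)) / 2.
a(5) = (-4912 - 4·(-1104)) / 2 = -496/2 = -248
a(4) = (-1104 - 4·(-248)) / 2 = -112/2 = -56
a(3) = (-248 - 4·(-56)) / 2 = -24/2 = -12
a(2) = (-56 - 4·(-12)) / 2 = -8/2 = -4
a(1) = (-12 - 4·(-4)) / 2 = 4/2 = 2
a(0) = (-4 - 4·2) / 2 = -12/2 = -6

-6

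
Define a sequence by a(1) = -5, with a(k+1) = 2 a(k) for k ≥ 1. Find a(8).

-640

a(2) = 2·(-5) = -10
a(3) = 2·(-10) = -20
a(4) = 2·(-20) = -40
a(5) = 2·(-40) = -80
a(6) = 2·(-80) = -160
a(7) = 2·(-160) = -320
a(8) = 2·(-320) = -640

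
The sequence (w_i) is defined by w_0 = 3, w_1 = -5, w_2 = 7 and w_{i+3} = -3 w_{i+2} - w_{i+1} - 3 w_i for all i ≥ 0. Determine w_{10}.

59047

w_3 = -3*7 - (-5) - 3*3 = -25
w_4 = -3*(-25) - 7 - 3*(-5) = 83
w_5 = -3*83 - (-25) - 3*7 = -245
w_6 = -3*(-245) - 83 - 3*(-25) = 727
w_7 = -3*727 - (-245) - 3*83 = -2185
w_8 = -3*(-2185) - 727 - 3*(-245) = 6563
w_9 = -3*6563 - (-2185) - 3*727 = -19685
w_{10} = -3*(-19685) - 6563 - 3*(-2185) = 59047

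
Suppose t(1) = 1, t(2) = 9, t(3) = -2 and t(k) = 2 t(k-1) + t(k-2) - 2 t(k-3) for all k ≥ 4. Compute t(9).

t(4) = 2*(-2) + 9 - 2*1 = 3
t(5) = 2*3 + (-2) - 2*9 = -14
t(6) = 2*(-14) + 3 - 2*(-2) = -21
t(7) = 2*(-21) + (-14) - 2*3 = -62
t(8) = 2*(-62) + (-21) - 2*(-14) = -117
t(9) = 2*(-117) + (-62) - 2*(-21) = -254

-254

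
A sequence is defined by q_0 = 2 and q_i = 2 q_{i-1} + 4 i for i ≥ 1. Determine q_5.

q_1 = 2·2 + 4 = 8
q_2 = 2·8 + 8 = 24
q_3 = 2·24 + 12 = 60
q_4 = 2·60 + 16 = 136
q_5 = 2·136 + 20 = 292

292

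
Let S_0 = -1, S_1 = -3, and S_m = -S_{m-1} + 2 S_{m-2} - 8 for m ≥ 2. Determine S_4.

S_2 = -(-3) + 2·(-1) - 8 = -7
S_3 = -(-7) + 2·(-3) - 8 = -7
S_4 = -(-7) + 2·(-7) - 8 = -15

-15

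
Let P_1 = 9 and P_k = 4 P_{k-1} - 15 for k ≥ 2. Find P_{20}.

The fixed point is -15/(1 - 4) = 5, so P_k - 5 = 4(P_{k-1} - 5).
Hence P_k = 4·4^{k-1} + 5.
P_{20} = 4·4^{19} + 5 = 4·274877906944 + 5 = 1099511627781.

1099511627781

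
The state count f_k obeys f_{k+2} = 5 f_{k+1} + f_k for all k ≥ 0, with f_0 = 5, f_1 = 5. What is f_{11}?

f_2 = 5·5 + 5 = 30
f_3 = 5·30 + 5 = 155
f_4 = 5·155 + 30 = 805
f_5 = 5·805 + 155 = 4180
f_6 = 5·4180 + 805 = 21705
f_7 = 5·21705 + 4180 = 112705
f_8 = 5·112705 + 21705 = 585230
f_9 = 5·585230 + 112705 = 3038855
f_{10} = 5·3038855 + 585230 = 15779505
f_{11} = 5·15779505 + 3038855 = 81936380

81936380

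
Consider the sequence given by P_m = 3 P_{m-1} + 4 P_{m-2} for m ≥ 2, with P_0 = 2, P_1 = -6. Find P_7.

P_2 = 3·(-6) + 4·2 = -10
P_3 = 3·(-10) + 4·(-6) = -54
P_4 = 3·(-54) + 4·(-10) = -202
P_5 = 3·(-202) + 4·(-54) = -822
P_6 = 3·(-822) + 4·(-202) = -3274
P_7 = 3·(-3274) + 4·(-822) = -13110

-13110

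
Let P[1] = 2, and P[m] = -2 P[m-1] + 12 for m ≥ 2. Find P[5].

-28

P[2] = -2(2) + 12 = 8
P[3] = -2(8) + 12 = -4
P[4] = -2(-4) + 12 = 20
P[5] = -2(20) + 12 = -28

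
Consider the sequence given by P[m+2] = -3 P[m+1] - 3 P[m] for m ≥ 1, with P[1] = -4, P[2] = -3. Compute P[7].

P[3] = -3(-3) - 3(-4) = 21
P[4] = -3(21) - 3(-3) = -54
P[5] = -3(-54) - 3(21) = 99
P[6] = -3(99) - 3(-54) = -135
P[7] = -3(-135) - 3(99) = 108

108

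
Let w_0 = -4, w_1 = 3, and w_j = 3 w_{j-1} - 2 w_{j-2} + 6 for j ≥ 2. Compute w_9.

6585

w_2 = 3(3) - 2(-4) + 6 = 23
w_3 = 3(23) - 2(3) + 6 = 69
w_4 = 3(69) - 2(23) + 6 = 167
w_5 = 3(167) - 2(69) + 6 = 369
w_6 = 3(369) - 2(167) + 6 = 779
w_7 = 3(779) - 2(369) + 6 = 1605
w_8 = 3(1605) - 2(779) + 6 = 3263
w_9 = 3(3263) - 2(1605) + 6 = 6585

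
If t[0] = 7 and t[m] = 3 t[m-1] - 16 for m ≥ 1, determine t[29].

-68630377364875

The fixed point is -16/(1 - 3) = 8, so t[m] - 8 = 3(t[m-1] - 8).
Hence t[m] = -1·3^m + 8.
t[29] = -1·3^{29} + 8 = -1·68630377364883 + 8 = -68630377364875.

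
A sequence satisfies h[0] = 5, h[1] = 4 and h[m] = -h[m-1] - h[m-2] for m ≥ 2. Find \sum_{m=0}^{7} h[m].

h[2] = -4 - 5 = -9
h[3] = -(-9) - 4 = 5
h[4] = -5 - (-9) = 4
h[5] = -4 - 5 = -9
h[6] = -(-9) - 4 = 5
h[7] = -5 - (-9) = 4
Sum = 5 + 4 + (-9) + 5 + 4 + (-9) + 5 + 4 = 9

9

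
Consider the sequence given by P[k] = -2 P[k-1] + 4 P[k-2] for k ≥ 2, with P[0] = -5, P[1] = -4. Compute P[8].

-5888

P[2] = -2(-4) + 4(-5) = -12
P[3] = -2(-12) + 4(-4) = 8
P[4] = -2(8) + 4(-12) = -64
P[5] = -2(-64) + 4(8) = 160
P[6] = -2(160) + 4(-64) = -576
P[7] = -2(-576) + 4(160) = 1792
P[8] = -2(1792) + 4(-576) = -5888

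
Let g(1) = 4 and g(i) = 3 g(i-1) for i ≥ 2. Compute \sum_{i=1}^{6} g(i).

1456

g(2) = 3*4 = 12
g(3) = 3*12 = 36
g(4) = 3*36 = 108
g(5) = 3*108 = 324
g(6) = 3*324 = 972
Sum = 4 + 12 + 36 + 108 + 324 + 972 = 1456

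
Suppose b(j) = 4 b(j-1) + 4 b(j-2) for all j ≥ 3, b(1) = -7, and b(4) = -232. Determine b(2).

Let b(2) = w.
b(3) = -28 + 4w
b(4) = -112 + 20w
So -112 + 20w = -232, giving w = -6.

-6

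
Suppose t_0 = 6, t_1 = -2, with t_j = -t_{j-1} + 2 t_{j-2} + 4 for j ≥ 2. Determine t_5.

-90

t_2 = -(-2) + 2*6 + 4 = 18
t_3 = -18 + 2*(-2) + 4 = -18
t_4 = -(-18) + 2*18 + 4 = 58
t_5 = -58 + 2*(-18) + 4 = -90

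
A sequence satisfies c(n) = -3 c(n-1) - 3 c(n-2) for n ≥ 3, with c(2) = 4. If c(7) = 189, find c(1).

-7

Let c(1) = v.
c(3) = -12 - 3v
c(4) = 24 + 9v
c(5) = -36 - 18v
c(6) = 36 + 27v
c(7) = -27v
So -27v = 189, giving v = -7.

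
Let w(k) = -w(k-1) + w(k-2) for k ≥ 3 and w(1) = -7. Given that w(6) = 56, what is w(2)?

7

Let w(2) = y.
w(3) = -7 - y
w(4) = 7 + 2y
w(5) = -14 - 3y
w(6) = 21 + 5y
So 21 + 5y = 56, giving y = 7.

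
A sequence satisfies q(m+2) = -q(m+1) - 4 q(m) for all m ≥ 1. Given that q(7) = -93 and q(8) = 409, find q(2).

Rearranging, q(m-2) = (q(m) + q(m-1)) / -4.
q(6) = (409 + (-93)) / -4 = 316/-4 = -79
q(5) = (-93 + (-79)) / -4 = -172/-4 = 43
q(4) = (-79 + 43) / -4 = -36/-4 = 9
q(3) = (43 + 9) / -4 = 52/-4 = -13
q(2) = (9 + (-13)) / -4 = -4/-4 = 1

1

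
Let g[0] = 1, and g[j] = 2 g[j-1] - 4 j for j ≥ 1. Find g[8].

g[1] = 2(1) - 4 = -2
g[2] = 2(-2) - 8 = -12
g[3] = 2(-12) - 12 = -36
g[4] = 2(-36) - 16 = -88
g[5] = 2(-88) - 20 = -196
g[6] = 2(-196) - 24 = -416
g[7] = 2(-416) - 28 = -860
g[8] = 2(-860) - 32 = -1752

-1752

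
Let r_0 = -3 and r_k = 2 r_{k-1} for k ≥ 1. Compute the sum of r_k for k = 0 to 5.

-189

r_1 = 2*(-3) = -6
r_2 = 2*(-6) = -12
r_3 = 2*(-12) = -24
r_4 = 2*(-24) = -48
r_5 = 2*(-48) = -96
Sum = (-3) + (-6) + (-12) + (-24) + (-48) + (-96) = -189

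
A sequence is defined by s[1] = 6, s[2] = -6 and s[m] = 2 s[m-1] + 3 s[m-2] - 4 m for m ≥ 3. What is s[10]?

-34438

s[3] = 2(-6) + 3(6) - 12 = -6
s[4] = 2(-6) + 3(-6) - 16 = -46
s[5] = 2(-46) + 3(-6) - 20 = -130
s[6] = 2(-130) + 3(-46) - 24 = -422
s[7] = 2(-422) + 3(-130) - 28 = -1262
s[8] = 2(-1262) + 3(-422) - 32 = -3822
s[9] = 2(-3822) + 3(-1262) - 36 = -11466
s[10] = 2(-11466) + 3(-3822) - 40 = -34438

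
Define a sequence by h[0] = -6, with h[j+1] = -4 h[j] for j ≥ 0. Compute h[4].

h[1] = -4·(-6) = 24
h[2] = -4·24 = -96
h[3] = -4·(-96) = 384
h[4] = -4·384 = -1536

-1536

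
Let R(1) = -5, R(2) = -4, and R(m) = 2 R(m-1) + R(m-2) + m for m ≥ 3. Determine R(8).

R(3) = 2·(-4) + (-5) + 3 = -10
R(4) = 2·(-10) + (-4) + 4 = -20
R(5) = 2·(-20) + (-10) + 5 = -45
R(6) = 2·(-45) + (-20) + 6 = -104
R(7) = 2·(-104) + (-45) + 7 = -246
R(8) = 2·(-246) + (-104) + 8 = -588

-588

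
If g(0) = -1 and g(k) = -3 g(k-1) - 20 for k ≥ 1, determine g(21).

The fixed point is -20/(1 + 3) = -5, so g(k) + 5 = -3(g(k-1) + 5).
Hence g(k) = 4·(-3)^k - 5.
g(21) = 4·(-3)^{21} - 5 = 4·-10460353203 - 5 = -41841412817.

-41841412817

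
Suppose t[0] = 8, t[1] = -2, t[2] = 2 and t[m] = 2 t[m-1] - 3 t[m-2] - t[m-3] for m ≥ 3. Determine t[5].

t[3] = 2·2 - 3·(-2) - 8 = 2
t[4] = 2·2 - 3·2 - (-2) = 0
t[5] = 2·0 - 3·2 - 2 = -8

-8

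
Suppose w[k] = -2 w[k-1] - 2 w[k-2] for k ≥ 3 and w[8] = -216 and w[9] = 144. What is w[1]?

Rearranging, w[k-2] = (w[k] + 2 w[k-1]) / -2.
w[7] = (144 + 2*(-216)) / -2 = -288/-2 = 144
w[6] = (-216 + 2*144) / -2 = 72/-2 = -36
w[5] = (144 + 2*(-36)) / -2 = 72/-2 = -36
w[4] = (-36 + 2*(-36)) / -2 = -108/-2 = 54
w[3] = (-36 + 2*54) / -2 = 72/-2 = -36
w[2] = (54 + 2*(-36)) / -2 = -18/-2 = 9
w[1] = (-36 + 2*9) / -2 = -18/-2 = 9

9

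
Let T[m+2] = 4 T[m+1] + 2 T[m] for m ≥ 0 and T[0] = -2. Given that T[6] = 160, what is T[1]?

Let T[1] = v.
T[2] = -4 + 4v
T[3] = -16 + 18v
T[4] = -72 + 80v
T[5] = -320 + 356v
T[6] = -1424 + 1584v
So -1424 + 1584v = 160, giving v = 1.

1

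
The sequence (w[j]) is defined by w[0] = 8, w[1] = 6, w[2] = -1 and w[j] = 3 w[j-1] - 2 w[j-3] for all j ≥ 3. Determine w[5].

-205

w[3] = 3(-1) - 2(8) = -19
w[4] = 3(-19) - 2(6) = -69
w[5] = 3(-69) - 2(-1) = -205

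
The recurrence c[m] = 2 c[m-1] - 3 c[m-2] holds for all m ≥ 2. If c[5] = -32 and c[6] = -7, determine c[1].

4

Rearranging, c[m-2] = (c[m] - 2 c[m-1]) / -3.
c[4] = (-7 - 2·(-32)) / -3 = 57/-3 = -19
c[3] = (-32 - 2·(-19)) / -3 = 6/-3 = -2
c[2] = (-19 - 2·(-2)) / -3 = -15/-3 = 5
c[1] = (-2 - 2·5) / -3 = -12/-3 = 4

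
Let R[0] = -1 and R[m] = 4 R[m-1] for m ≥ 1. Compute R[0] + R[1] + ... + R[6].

-5461

R[1] = 4·(-1) = -4
R[2] = 4·(-4) = -16
R[3] = 4·(-16) = -64
R[4] = 4·(-64) = -256
R[5] = 4·(-256) = -1024
R[6] = 4·(-1024) = -4096
Sum = (-1) + (-4) + (-16) + (-64) + (-256) + (-1024) + (-4096) = -5461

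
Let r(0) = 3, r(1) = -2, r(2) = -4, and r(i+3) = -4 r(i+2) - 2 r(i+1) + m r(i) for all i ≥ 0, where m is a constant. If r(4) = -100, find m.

r(3) = 20 + 3m
r(4) = -72 - 14m
So -72 - 14m = -100, giving m = 2.

2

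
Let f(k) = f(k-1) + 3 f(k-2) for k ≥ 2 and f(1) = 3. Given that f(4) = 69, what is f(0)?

4

Let f(0) = y.
f(2) = 3 + 3y
f(3) = 12 + 3y
f(4) = 21 + 12y
So 21 + 12y = 69, giving y = 4.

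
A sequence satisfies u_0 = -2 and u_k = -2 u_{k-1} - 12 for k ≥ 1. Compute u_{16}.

131068

The fixed point is -12/(1 + 2) = -4, so u_k + 4 = -2(u_{k-1} + 4).
Hence u_k = 2·(-2)^k - 4.
u_{16} = 2·(-2)^{16} - 4 = 2·65536 - 4 = 131068.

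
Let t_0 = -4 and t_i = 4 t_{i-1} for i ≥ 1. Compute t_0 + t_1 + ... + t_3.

-340

t_1 = 4*(-4) = -16
t_2 = 4*(-16) = -64
t_3 = 4*(-64) = -256
Sum = (-4) + (-16) + (-64) + (-256) = -340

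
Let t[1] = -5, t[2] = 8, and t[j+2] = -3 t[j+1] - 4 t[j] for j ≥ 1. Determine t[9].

-1076

t[3] = -3*8 - 4*(-5) = -4
t[4] = -3*(-4) - 4*8 = -20
t[5] = -3*(-20) - 4*(-4) = 76
t[6] = -3*76 - 4*(-20) = -148
t[7] = -3*(-148) - 4*76 = 140
t[8] = -3*140 - 4*(-148) = 172
t[9] = -3*172 - 4*140 = -1076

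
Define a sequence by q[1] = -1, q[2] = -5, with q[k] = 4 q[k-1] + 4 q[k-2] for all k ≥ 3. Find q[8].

-63040

q[3] = 4·(-5) + 4·(-1) = -24
q[4] = 4·(-24) + 4·(-5) = -116
q[5] = 4·(-116) + 4·(-24) = -560
q[6] = 4·(-560) + 4·(-116) = -2704
q[7] = 4·(-2704) + 4·(-560) = -13056
q[8] = 4·(-13056) + 4·(-2704) = -63040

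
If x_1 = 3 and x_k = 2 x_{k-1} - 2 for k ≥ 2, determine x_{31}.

1073741826

The fixed point is -2/(1 - 2) = 2, so x_k - 2 = 2(x_{k-1} - 2).
Hence x_k = 1·2^{k-1} + 2.
x_{31} = 1·2^{30} + 2 = 1·1073741824 + 2 = 1073741826.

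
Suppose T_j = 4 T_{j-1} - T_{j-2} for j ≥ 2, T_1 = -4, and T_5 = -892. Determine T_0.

Let T_0 = z.
T_2 = -16 - z
T_3 = -60 - 4z
T_4 = -224 - 15z
T_5 = -836 - 56z
So -836 - 56z = -892, giving z = 1.

1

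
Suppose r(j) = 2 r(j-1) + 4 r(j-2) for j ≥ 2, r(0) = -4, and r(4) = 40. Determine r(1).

7

Let r(1) = y.
r(2) = -16 + 2y
r(3) = -32 + 8y
r(4) = -128 + 24y
So -128 + 24y = 40, giving y = 7.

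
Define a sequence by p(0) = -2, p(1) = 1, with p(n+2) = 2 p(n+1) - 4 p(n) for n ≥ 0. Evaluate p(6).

-128

p(2) = 2·1 - 4·(-2) = 10
p(3) = 2·10 - 4·1 = 16
p(4) = 2·16 - 4·10 = -8
p(5) = 2·(-8) - 4·16 = -80
p(6) = 2·(-80) - 4·(-8) = -128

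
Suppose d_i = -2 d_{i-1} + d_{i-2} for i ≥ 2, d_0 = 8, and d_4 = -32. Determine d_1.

6

Let d_1 = y.
d_2 = 8 - 2y
d_3 = -16 + 5y
d_4 = 40 - 12y
So 40 - 12y = -32, giving y = 6.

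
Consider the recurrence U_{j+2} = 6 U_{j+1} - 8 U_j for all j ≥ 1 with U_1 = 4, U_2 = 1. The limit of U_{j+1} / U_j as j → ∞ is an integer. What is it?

4

The characteristic equation is r^2 - 6r + 8 = 0, which factors as (r - 4)(r - 2) = 0.
So the roots are 4 and 2. Since |4| > |2| and the coefficient of 4^j is non-zero, the ratio tends to 4.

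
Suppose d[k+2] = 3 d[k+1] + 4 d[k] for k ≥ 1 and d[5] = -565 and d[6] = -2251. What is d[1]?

Rearranging, d[k-2] = (d[k] - 3 d[k-1]) / 4.
d[4] = (-2251 - 3·(-565)) / 4 = -556/4 = -139
d[3] = (-565 - 3·(-139)) / 4 = -148/4 = -37
d[2] = (-139 - 3·(-37)) / 4 = -28/4 = -7
d[1] = (-37 - 3·(-7)) / 4 = -16/4 = -4

-4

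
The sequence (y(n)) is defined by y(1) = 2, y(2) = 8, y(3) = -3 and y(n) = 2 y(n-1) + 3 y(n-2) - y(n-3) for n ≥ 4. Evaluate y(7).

191

y(4) = 2·(-3) + 3·8 - 2 = 16
y(5) = 2·16 + 3·(-3) - 8 = 15
y(6) = 2·15 + 3·16 - (-3) = 81
y(7) = 2·81 + 3·15 - 16 = 191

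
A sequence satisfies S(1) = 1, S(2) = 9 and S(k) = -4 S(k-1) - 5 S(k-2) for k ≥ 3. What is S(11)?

34039

S(3) = -4*9 - 5*1 = -41
S(4) = -4*(-41) - 5*9 = 119
S(5) = -4*119 - 5*(-41) = -271
S(6) = -4*(-271) - 5*119 = 489
S(7) = -4*489 - 5*(-271) = -601
S(8) = -4*(-601) - 5*489 = -41
S(9) = -4*(-41) - 5*(-601) = 3169
S(10) = -4*3169 - 5*(-41) = -12471
S(11) = -4*(-12471) - 5*3169 = 34039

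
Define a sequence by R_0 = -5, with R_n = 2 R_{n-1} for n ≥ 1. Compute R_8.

R_1 = 2(-5) = -10
R_2 = 2(-10) = -20
R_3 = 2(-20) = -40
R_4 = 2(-40) = -80
R_5 = 2(-80) = -160
R_6 = 2(-160) = -320
R_7 = 2(-320) = -640
R_8 = 2(-640) = -1280

-1280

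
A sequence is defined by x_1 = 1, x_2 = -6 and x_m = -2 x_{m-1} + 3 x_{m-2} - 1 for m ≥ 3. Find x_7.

1228

x_3 = -2·(-6) + 3·1 - 1 = 14
x_4 = -2·14 + 3·(-6) - 1 = -47
x_5 = -2·(-47) + 3·14 - 1 = 135
x_6 = -2·135 + 3·(-47) - 1 = -412
x_7 = -2·(-412) + 3·135 - 1 = 1228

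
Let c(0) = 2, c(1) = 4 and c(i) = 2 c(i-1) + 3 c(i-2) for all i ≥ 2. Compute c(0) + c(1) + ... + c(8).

c(2) = 2(4) + 3(2) = 14
c(3) = 2(14) + 3(4) = 40
c(4) = 2(40) + 3(14) = 122
c(5) = 2(122) + 3(40) = 364
c(6) = 2(364) + 3(122) = 1094
c(7) = 2(1094) + 3(364) = 3280
c(8) = 2(3280) + 3(1094) = 9842
Sum = 2 + 4 + 14 + 40 + 122 + 364 + 1094 + 3280 + 9842 = 14762

14762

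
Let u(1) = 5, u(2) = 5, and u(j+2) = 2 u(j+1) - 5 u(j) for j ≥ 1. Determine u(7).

585

u(3) = 2(5) - 5(5) = -15
u(4) = 2(-15) - 5(5) = -55
u(5) = 2(-55) - 5(-15) = -35
u(6) = 2(-35) - 5(-55) = 205
u(7) = 2(205) - 5(-35) = 585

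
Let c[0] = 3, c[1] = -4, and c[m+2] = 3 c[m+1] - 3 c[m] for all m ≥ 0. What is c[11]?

c[2] = 3(-4) - 3(3) = -21
c[3] = 3(-21) - 3(-4) = -51
c[4] = 3(-51) - 3(-21) = -90
c[5] = 3(-90) - 3(-51) = -117
c[6] = 3(-117) - 3(-90) = -81
c[7] = 3(-81) - 3(-117) = 108
c[8] = 3(108) - 3(-81) = 567
c[9] = 3(567) - 3(108) = 1377
c[10] = 3(1377) - 3(567) = 2430
c[11] = 3(2430) - 3(1377) = 3159

3159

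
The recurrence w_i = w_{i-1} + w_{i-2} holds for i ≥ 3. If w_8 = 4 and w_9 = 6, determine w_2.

Rearranging, w_{i-2} = w_i - w_{i-1}.
w_7 = 6 - 4 = 2
w_6 = 4 - 2 = 2
w_5 = 2 - 2 = 0
w_4 = 2 - 0 = 2
w_3 = 0 - 2 = -2
w_2 = 2 - (-2) = 4

4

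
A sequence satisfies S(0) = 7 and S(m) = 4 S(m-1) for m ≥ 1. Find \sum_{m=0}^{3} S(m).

595

S(1) = 4(7) = 28
S(2) = 4(28) = 112
S(3) = 4(112) = 448
Sum = 7 + 28 + 112 + 448 = 595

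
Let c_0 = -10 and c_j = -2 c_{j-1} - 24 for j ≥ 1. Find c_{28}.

The fixed point is -24/(1 + 2) = -8, so c_j + 8 = -2(c_{j-1} + 8).
Hence c_j = -2·(-2)^j - 8.
c_{28} = -2·(-2)^{28} - 8 = -2·268435456 - 8 = -536870920.

-536870920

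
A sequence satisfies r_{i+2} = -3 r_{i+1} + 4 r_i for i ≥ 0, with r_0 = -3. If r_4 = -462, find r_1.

Let r_1 = z.
r_2 = -12 - 3z
r_3 = 36 + 13z
r_4 = -156 - 51z
So -156 - 51z = -462, giving z = 6.

6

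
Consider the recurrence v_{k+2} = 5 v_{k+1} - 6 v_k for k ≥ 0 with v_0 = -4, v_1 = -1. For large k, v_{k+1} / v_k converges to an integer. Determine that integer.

The characteristic equation is r^2 - 5r + 6 = 0, which factors as (r - 3)(r - 2) = 0.
So the roots are 3 and 2. Since |3| > |2| and the coefficient of 3^k is non-zero, the ratio tends to 3.

3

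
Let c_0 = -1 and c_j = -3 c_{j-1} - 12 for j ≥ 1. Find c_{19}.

The fixed point is -12/(1 + 3) = -3, so c_j + 3 = -3(c_{j-1} + 3).
Hence c_j = 2·(-3)^j - 3.
c_{19} = 2·(-3)^{19} - 3 = 2·-1162261467 - 3 = -2324522937.

-2324522937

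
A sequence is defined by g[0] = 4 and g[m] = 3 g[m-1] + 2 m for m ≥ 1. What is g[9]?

108246

g[1] = 3*4 + 2 = 14
g[2] = 3*14 + 4 = 46
g[3] = 3*46 + 6 = 144
g[4] = 3*144 + 8 = 440
g[5] = 3*440 + 10 = 1330
g[6] = 3*1330 + 12 = 4002
g[7] = 3*4002 + 14 = 12020
g[8] = 3*12020 + 16 = 36076
g[9] = 3*36076 + 18 = 108246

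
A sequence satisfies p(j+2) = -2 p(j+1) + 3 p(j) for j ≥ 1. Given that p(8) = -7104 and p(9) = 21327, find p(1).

7

Rearranging, p(j-2) = (p(j) + 2 p(j-1)) / 3.
p(7) = (21327 + 2·(-7104)) / 3 = 7119/3 = 2373
p(6) = (-7104 + 2·2373) / 3 = -2358/3 = -786
p(5) = (2373 + 2·(-786)) / 3 = 801/3 = 267
p(4) = (-786 + 2·267) / 3 = -252/3 = -84
p(3) = (267 + 2·(-84)) / 3 = 99/3 = 33
p(2) = (-84 + 2·33) / 3 = -18/3 = -6
p(1) = (33 + 2·(-6)) / 3 = 21/3 = 7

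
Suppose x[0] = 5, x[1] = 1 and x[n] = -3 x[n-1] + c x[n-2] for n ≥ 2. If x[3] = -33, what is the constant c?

3

x[2] = -3 + 5c
x[3] = 9 - 14c
So 9 - 14c = -33, giving c = 3.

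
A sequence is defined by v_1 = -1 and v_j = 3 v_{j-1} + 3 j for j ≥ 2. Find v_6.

v_2 = 3(-1) + 6 = 3
v_3 = 3(3) + 9 = 18
v_4 = 3(18) + 12 = 66
v_5 = 3(66) + 15 = 213
v_6 = 3(213) + 18 = 657

657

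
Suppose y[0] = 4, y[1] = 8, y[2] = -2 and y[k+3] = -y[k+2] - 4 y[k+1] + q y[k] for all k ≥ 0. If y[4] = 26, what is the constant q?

y[3] = -30 + 4q
y[4] = 38 + 4q
So 38 + 4q = 26, giving q = -3.

-3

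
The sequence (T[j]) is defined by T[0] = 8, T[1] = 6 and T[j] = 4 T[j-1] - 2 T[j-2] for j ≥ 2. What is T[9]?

T[2] = 4·6 - 2·8 = 8
T[3] = 4·8 - 2·6 = 20
T[4] = 4·20 - 2·8 = 64
T[5] = 4·64 - 2·20 = 216
T[6] = 4·216 - 2·64 = 736
T[7] = 4·736 - 2·216 = 2512
T[8] = 4·2512 - 2·736 = 8576
T[9] = 4·8576 - 2·2512 = 29280

29280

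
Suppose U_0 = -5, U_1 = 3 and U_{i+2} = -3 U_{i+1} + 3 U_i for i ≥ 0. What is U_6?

U_2 = -3*3 + 3*(-5) = -24
U_3 = -3*(-24) + 3*3 = 81
U_4 = -3*81 + 3*(-24) = -315
U_5 = -3*(-315) + 3*81 = 1188
U_6 = -3*1188 + 3*(-315) = -4509

-4509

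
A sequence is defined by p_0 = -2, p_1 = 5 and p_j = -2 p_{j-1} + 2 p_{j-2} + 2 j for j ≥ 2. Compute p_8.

-4948

p_2 = -2(5) + 2(-2) + 4 = -10
p_3 = -2(-10) + 2(5) + 6 = 36
p_4 = -2(36) + 2(-10) + 8 = -84
p_5 = -2(-84) + 2(36) + 10 = 250
p_6 = -2(250) + 2(-84) + 12 = -656
p_7 = -2(-656) + 2(250) + 14 = 1826
p_8 = -2(1826) + 2(-656) + 16 = -4948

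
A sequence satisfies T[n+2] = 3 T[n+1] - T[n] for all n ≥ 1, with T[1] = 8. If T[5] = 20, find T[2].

4

Let T[2] = v.
T[3] = -8 + 3v
T[4] = -24 + 8v
T[5] = -64 + 21v
So -64 + 21v = 20, giving v = 4.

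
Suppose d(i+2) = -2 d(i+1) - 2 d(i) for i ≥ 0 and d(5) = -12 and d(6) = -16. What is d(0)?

Rearranging, d(i-2) = (d(i) + 2 d(i-1)) / -2.
d(4) = (-16 + 2·(-12)) / -2 = -40/-2 = 20
d(3) = (-12 + 2·20) / -2 = 28/-2 = -14
d(2) = (20 + 2·(-14)) / -2 = -8/-2 = 4
d(1) = (-14 + 2·4) / -2 = -6/-2 = 3
d(0) = (4 + 2·3) / -2 = 10/-2 = -5

-5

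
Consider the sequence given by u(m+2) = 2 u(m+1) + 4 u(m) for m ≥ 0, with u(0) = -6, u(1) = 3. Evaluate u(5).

-336

u(2) = 2(3) + 4(-6) = -18
u(3) = 2(-18) + 4(3) = -24
u(4) = 2(-24) + 4(-18) = -120
u(5) = 2(-120) + 4(-24) = -336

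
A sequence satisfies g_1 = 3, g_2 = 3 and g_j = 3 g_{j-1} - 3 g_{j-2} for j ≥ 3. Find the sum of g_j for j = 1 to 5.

-30

g_3 = 3(3) - 3(3) = 0
g_4 = 3(0) - 3(3) = -9
g_5 = 3(-9) - 3(0) = -27
Sum = 3 + 3 + 0 + (-9) + (-27) = -30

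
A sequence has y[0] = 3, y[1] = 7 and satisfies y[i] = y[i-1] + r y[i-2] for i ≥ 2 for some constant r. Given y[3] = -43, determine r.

y[2] = 7 + 3r
y[3] = 7 + 10r
So 7 + 10r = -43, giving r = -5.

-5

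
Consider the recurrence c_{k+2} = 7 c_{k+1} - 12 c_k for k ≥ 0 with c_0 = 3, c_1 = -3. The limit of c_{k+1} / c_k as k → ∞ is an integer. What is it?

The characteristic equation is r^2 - 7r + 12 = 0, which factors as (r - 4)(r - 3) = 0.
So the roots are 4 and 3. Since |4| > |3| and the coefficient of 4^k is non-zero, the ratio tends to 4.

4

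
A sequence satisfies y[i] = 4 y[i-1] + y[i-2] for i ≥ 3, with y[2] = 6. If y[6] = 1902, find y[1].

1

Let y[1] = z.
y[3] = 24 + z
y[4] = 102 + 4z
y[5] = 432 + 17z
y[6] = 1830 + 72z
So 1830 + 72z = 1902, giving z = 1.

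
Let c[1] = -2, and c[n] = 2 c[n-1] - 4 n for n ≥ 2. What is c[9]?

c[2] = 2*(-2) - 8 = -12
c[3] = 2*(-12) - 12 = -36
c[4] = 2*(-36) - 16 = -88
c[5] = 2*(-88) - 20 = -196
c[6] = 2*(-196) - 24 = -416
c[7] = 2*(-416) - 28 = -860
c[8] = 2*(-860) - 32 = -1752
c[9] = 2*(-1752) - 36 = -3540

-3540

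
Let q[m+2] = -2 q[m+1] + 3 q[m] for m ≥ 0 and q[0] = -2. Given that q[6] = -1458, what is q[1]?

Let q[1] = v.
q[2] = -6 - 2v
q[3] = 12 + 7v
q[4] = -42 - 20v
q[5] = 120 + 61v
q[6] = -366 - 182v
So -366 - 182v = -1458, giving v = 6.

6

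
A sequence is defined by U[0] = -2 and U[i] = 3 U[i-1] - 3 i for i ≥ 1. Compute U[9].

-83637

U[1] = 3(-2) - 3 = -9
U[2] = 3(-9) - 6 = -33
U[3] = 3(-33) - 9 = -108
U[4] = 3(-108) - 12 = -336
U[5] = 3(-336) - 15 = -1023
U[6] = 3(-1023) - 18 = -3087
U[7] = 3(-3087) - 21 = -9282
U[8] = 3(-9282) - 24 = -27870
U[9] = 3(-27870) - 27 = -83637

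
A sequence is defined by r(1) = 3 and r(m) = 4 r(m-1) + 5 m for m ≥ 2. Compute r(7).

28203

r(2) = 4·3 + 10 = 22
r(3) = 4·22 + 15 = 103
r(4) = 4·103 + 20 = 432
r(5) = 4·432 + 25 = 1753
r(6) = 4·1753 + 30 = 7042
r(7) = 4·7042 + 35 = 28203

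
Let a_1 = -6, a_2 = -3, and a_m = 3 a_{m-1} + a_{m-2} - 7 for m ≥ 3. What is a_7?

-2826

a_3 = 3*(-3) + (-6) - 7 = -22
a_4 = 3*(-22) + (-3) - 7 = -76
a_5 = 3*(-76) + (-22) - 7 = -257
a_6 = 3*(-257) + (-76) - 7 = -854
a_7 = 3*(-854) + (-257) - 7 = -2826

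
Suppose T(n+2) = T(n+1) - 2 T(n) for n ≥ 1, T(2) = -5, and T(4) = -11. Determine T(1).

Let T(1) = x.
T(3) = -5 - 2x
T(4) = 5 - 2x
So 5 - 2x = -11, giving x = 8.

8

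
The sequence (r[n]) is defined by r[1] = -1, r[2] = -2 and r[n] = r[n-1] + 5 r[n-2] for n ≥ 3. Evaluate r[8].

-1082

r[3] = (-2) + 5·(-1) = -7
r[4] = (-7) + 5·(-2) = -17
r[5] = (-17) + 5·(-7) = -52
r[6] = (-52) + 5·(-17) = -137
r[7] = (-137) + 5·(-52) = -397
r[8] = (-397) + 5·(-137) = -1082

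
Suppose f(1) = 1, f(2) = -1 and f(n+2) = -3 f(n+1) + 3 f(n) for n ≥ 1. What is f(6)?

f(3) = -3*(-1) + 3*1 = 6
f(4) = -3*6 + 3*(-1) = -21
f(5) = -3*(-21) + 3*6 = 81
f(6) = -3*81 + 3*(-21) = -306

-306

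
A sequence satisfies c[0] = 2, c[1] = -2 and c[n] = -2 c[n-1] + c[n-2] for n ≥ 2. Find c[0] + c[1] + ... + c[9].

-1968

c[2] = -2·(-2) + 2 = 6
c[3] = -2·6 + (-2) = -14
c[4] = -2·(-14) + 6 = 34
c[5] = -2·34 + (-14) = -82
c[6] = -2·(-82) + 34 = 198
c[7] = -2·198 + (-82) = -478
c[8] = -2·(-478) + 198 = 1154
c[9] = -2·1154 + (-478) = -2786
Sum = 2 + (-2) + 6 + (-14) + 34 + (-82) + 198 + (-478) + 1154 + (-2786) = -1968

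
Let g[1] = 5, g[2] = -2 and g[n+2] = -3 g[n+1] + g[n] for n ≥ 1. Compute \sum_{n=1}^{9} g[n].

10598

g[3] = -3·(-2) + 5 = 11
g[4] = -3·11 + (-2) = -35
g[5] = -3·(-35) + 11 = 116
g[6] = -3·116 + (-35) = -383
g[7] = -3·(-383) + 116 = 1265
g[8] = -3·1265 + (-383) = -4178
g[9] = -3·(-4178) + 1265 = 13799
Sum = 5 + (-2) + 11 + (-35) + 116 + (-383) + 1265 + (-4178) + 13799 = 10598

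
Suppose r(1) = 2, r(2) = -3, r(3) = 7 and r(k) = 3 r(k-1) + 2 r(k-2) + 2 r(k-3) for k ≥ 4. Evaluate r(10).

45615

r(4) = 3(7) + 2(-3) + 2(2) = 19
r(5) = 3(19) + 2(7) + 2(-3) = 65
r(6) = 3(65) + 2(19) + 2(7) = 247
r(7) = 3(247) + 2(65) + 2(19) = 909
r(8) = 3(909) + 2(247) + 2(65) = 3351
r(9) = 3(3351) + 2(909) + 2(247) = 12365
r(10) = 3(12365) + 2(3351) + 2(909) = 45615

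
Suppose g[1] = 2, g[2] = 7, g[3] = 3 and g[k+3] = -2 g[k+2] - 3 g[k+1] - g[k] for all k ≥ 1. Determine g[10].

g[4] = -2(3) - 3(7) - 2 = -29
g[5] = -2(-29) - 3(3) - 7 = 42
g[6] = -2(42) - 3(-29) - 3 = 0
g[7] = -2(0) - 3(42) - (-29) = -97
g[8] = -2(-97) - 3(0) - 42 = 152
g[9] = -2(152) - 3(-97) - 0 = -13
g[10] = -2(-13) - 3(152) - (-97) = -333

-333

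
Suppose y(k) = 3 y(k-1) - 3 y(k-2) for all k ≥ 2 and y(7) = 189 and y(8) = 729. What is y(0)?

Rearranging, y(k-2) = (y(k) - 3 y(k-1)) / -3.
y(6) = (729 - 3·189) / -3 = 162/-3 = -54
y(5) = (189 - 3·(-54)) / -3 = 351/-3 = -117
y(4) = (-54 - 3·(-117)) / -3 = 297/-3 = -99
y(3) = (-117 - 3·(-99)) / -3 = 180/-3 = -60
y(2) = (-99 - 3·(-60)) / -3 = 81/-3 = -27
y(1) = (-60 - 3·(-27)) / -3 = 21/-3 = -7
y(0) = (-27 - 3·(-7)) / -3 = -6/-3 = 2

2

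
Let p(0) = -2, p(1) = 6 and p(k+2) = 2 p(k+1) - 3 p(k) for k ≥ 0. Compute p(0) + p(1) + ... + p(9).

1012

p(2) = 2·6 - 3·(-2) = 18
p(3) = 2·18 - 3·6 = 18
p(4) = 2·18 - 3·18 = -18
p(5) = 2·(-18) - 3·18 = -90
p(6) = 2·(-90) - 3·(-18) = -126
p(7) = 2·(-126) - 3·(-90) = 18
p(8) = 2·18 - 3·(-126) = 414
p(9) = 2·414 - 3·18 = 774
Sum = (-2) + 6 + 18 + 18 + (-18) + (-90) + (-126) + 18 + 414 + 774 = 1012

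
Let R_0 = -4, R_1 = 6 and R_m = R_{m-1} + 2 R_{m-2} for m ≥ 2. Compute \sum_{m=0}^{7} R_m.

170

R_2 = 6 + 2*(-4) = -2
R_3 = (-2) + 2*6 = 10
R_4 = 10 + 2*(-2) = 6
R_5 = 6 + 2*10 = 26
R_6 = 26 + 2*6 = 38
R_7 = 38 + 2*26 = 90
Sum = (-4) + 6 + (-2) + 10 + 6 + 26 + 38 + 90 = 170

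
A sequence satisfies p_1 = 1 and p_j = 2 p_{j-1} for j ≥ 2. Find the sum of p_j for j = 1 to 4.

15

p_2 = 2·1 = 2
p_3 = 2·2 = 4
p_4 = 2·4 = 8
Sum = 1 + 2 + 4 + 8 = 15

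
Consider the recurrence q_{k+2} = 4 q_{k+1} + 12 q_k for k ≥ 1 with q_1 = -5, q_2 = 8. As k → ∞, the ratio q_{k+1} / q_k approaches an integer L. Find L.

The characteristic equation is r^2 - 4r - 12 = 0, which factors as (r - 6)(r + 2) = 0.
So the roots are 6 and -2. Since |6| > |-2| and the coefficient of 6^k is non-zero, the ratio tends to 6.

6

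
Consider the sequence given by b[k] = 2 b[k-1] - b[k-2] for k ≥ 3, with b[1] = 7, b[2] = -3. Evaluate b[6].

b[3] = 2·(-3) - 7 = -13
b[4] = 2·(-13) - (-3) = -23
b[5] = 2·(-23) - (-13) = -33
b[6] = 2·(-33) - (-23) = -43

-43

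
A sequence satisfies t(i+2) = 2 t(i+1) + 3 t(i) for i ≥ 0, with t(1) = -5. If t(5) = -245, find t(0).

1

Let t(0) = z.
t(2) = -10 + 3z
t(3) = -35 + 6z
t(4) = -100 + 21z
t(5) = -305 + 60z
So -305 + 60z = -245, giving z = 1.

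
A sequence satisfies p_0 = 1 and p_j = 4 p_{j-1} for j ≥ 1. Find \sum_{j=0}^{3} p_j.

p_1 = 4·1 = 4
p_2 = 4·4 = 16
p_3 = 4·16 = 64
Sum = 1 + 4 + 16 + 64 = 85

85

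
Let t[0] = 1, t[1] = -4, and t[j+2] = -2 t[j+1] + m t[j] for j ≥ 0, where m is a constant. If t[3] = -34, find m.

t[2] = 8 + m
t[3] = -16 - 6m
So -16 - 6m = -34, giving m = 3.

3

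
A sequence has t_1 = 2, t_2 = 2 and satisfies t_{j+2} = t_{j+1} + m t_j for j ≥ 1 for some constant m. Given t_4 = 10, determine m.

2

t_3 = 2 + 2m
t_4 = 2 + 4m
So 2 + 4m = 10, giving m = 2.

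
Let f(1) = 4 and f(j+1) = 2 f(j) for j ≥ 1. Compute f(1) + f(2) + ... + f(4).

60

f(2) = 2·4 = 8
f(3) = 2·8 = 16
f(4) = 2·16 = 32
Sum = 4 + 8 + 16 + 32 = 60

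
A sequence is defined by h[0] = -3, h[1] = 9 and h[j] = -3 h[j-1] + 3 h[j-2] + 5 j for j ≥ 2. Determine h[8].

h[2] = -3(9) + 3(-3) + 10 = -26
h[3] = -3(-26) + 3(9) + 15 = 120
h[4] = -3(120) + 3(-26) + 20 = -418
h[5] = -3(-418) + 3(120) + 25 = 1639
h[6] = -3(1639) + 3(-418) + 30 = -6141
h[7] = -3(-6141) + 3(1639) + 35 = 23375
h[8] = -3(23375) + 3(-6141) + 40 = -88508

-88508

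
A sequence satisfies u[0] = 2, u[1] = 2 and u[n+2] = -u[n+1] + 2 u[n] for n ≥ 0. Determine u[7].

2

u[2] = -2 + 2*2 = 2
u[3] = -2 + 2*2 = 2
u[4] = -2 + 2*2 = 2
u[5] = -2 + 2*2 = 2
u[6] = -2 + 2*2 = 2
u[7] = -2 + 2*2 = 2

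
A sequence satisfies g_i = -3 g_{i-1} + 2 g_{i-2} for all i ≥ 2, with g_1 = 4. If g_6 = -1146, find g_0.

3

Let g_0 = v.
g_2 = -12 + 2v
g_3 = 44 - 6v
g_4 = -156 + 22v
g_5 = 556 - 78v
g_6 = -1980 + 278v
So -1980 + 278v = -1146, giving v = 3.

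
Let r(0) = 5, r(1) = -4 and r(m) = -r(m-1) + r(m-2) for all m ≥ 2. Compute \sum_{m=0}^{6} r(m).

41

r(2) = -(-4) + 5 = 9
r(3) = -9 + (-4) = -13
r(4) = -(-13) + 9 = 22
r(5) = -22 + (-13) = -35
r(6) = -(-35) + 22 = 57
Sum = 5 + (-4) + 9 + (-13) + 22 + (-35) + 57 = 41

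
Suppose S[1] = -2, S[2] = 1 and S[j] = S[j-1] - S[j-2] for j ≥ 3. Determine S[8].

S[3] = 1 - (-2) = 3
S[4] = 3 - 1 = 2
S[5] = 2 - 3 = -1
S[6] = (-1) - 2 = -3
S[7] = (-3) - (-1) = -2
S[8] = (-2) - (-3) = 1

1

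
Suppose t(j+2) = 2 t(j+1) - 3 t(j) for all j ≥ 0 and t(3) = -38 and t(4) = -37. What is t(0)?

Rearranging, t(j-2) = (t(j) - 2 t(j-1)) / -3.
t(2) = (-37 - 2*(-38)) / -3 = 39/-3 = -13
t(1) = (-38 - 2*(-13)) / -3 = -12/-3 = 4
t(0) = (-13 - 2*4) / -3 = -21/-3 = 7

7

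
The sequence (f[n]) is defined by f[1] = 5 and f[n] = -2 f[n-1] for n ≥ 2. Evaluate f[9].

1280

f[2] = -2*5 = -10
f[3] = -2*(-10) = 20
f[4] = -2*20 = -40
f[5] = -2*(-40) = 80
f[6] = -2*80 = -160
f[7] = -2*(-160) = 320
f[8] = -2*320 = -640
f[9] = -2*(-640) = 1280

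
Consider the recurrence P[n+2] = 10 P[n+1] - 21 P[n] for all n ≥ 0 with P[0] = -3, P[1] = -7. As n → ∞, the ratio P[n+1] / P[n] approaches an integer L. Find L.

7

The characteristic equation is r^2 - 10r + 21 = 0, which factors as (r - 7)(r - 3) = 0.
So the roots are 7 and 3. Since |7| > |3| and the coefficient of 7^n is non-zero, the ratio tends to 7.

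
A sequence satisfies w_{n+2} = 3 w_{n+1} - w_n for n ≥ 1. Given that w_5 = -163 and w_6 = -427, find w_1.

Rearranging, w_{n-2} = -(w_n - 3 w_{n-1}).
w_4 = -(-427 - 3*(-163)) = -62
w_3 = -(-163 - 3*(-62)) = -23
w_2 = -(-62 - 3*(-23)) = -7
w_1 = -(-23 - 3*(-7)) = 2

2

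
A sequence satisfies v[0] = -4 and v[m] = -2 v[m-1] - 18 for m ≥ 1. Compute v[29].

-1073741830

The fixed point is -18/(1 + 2) = -6, so v[m] + 6 = -2(v[m-1] + 6).
Hence v[m] = 2·(-2)^m - 6.
v[29] = 2·(-2)^{29} - 6 = 2·-536870912 - 6 = -1073741830.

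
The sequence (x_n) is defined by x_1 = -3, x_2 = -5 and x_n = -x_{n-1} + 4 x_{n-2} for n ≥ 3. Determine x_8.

x_3 = -(-5) + 4·(-3) = -7
x_4 = -(-7) + 4·(-5) = -13
x_5 = -(-13) + 4·(-7) = -15
x_6 = -(-15) + 4·(-13) = -37
x_7 = -(-37) + 4·(-15) = -23
x_8 = -(-23) + 4·(-37) = -125

-125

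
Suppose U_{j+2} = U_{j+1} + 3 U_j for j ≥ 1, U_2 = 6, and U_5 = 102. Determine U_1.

5

Let U_1 = w.
U_3 = 6 + 3w
U_4 = 24 + 3w
U_5 = 42 + 12w
So 42 + 12w = 102, giving w = 5.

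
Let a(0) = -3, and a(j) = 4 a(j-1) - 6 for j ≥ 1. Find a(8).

-327678

a(1) = 4·(-3) - 6 = -18
a(2) = 4·(-18) - 6 = -78
a(3) = 4·(-78) - 6 = -318
a(4) = 4·(-318) - 6 = -1278
a(5) = 4·(-1278) - 6 = -5118
a(6) = 4·(-5118) - 6 = -20478
a(7) = 4·(-20478) - 6 = -81918
a(8) = 4·(-81918) - 6 = -327678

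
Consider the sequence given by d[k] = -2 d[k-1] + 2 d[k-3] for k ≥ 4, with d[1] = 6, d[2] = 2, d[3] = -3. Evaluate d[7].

d[4] = -2·(-3) + 2·6 = 18
d[5] = -2·18 + 2·2 = -32
d[6] = -2·(-32) + 2·(-3) = 58
d[7] = -2·58 + 2·18 = -80

-80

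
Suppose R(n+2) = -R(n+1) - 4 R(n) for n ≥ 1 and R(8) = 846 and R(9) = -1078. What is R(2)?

Rearranging, R(n-2) = (R(n) + R(n-1)) / -4.
R(7) = (-1078 + 846) / -4 = -232/-4 = 58
R(6) = (846 + 58) / -4 = 904/-4 = -226
R(5) = (58 + (-226)) / -4 = -168/-4 = 42
R(4) = (-226 + 42) / -4 = -184/-4 = 46
R(3) = (42 + 46) / -4 = 88/-4 = -22
R(2) = (46 + (-22)) / -4 = 24/-4 = -6

-6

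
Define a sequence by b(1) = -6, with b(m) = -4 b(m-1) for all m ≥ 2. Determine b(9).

b(2) = -4(-6) = 24
b(3) = -4(24) = -96
b(4) = -4(-96) = 384
b(5) = -4(384) = -1536
b(6) = -4(-1536) = 6144
b(7) = -4(6144) = -24576
b(8) = -4(-24576) = 98304
b(9) = -4(98304) = -393216

-393216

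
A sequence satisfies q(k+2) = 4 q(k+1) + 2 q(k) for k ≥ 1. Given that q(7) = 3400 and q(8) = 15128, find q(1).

7

Rearranging, q(k-2) = (q(k) - 4 q(k-1)) / 2.
q(6) = (15128 - 4·3400) / 2 = 1528/2 = 764
q(5) = (3400 - 4·764) / 2 = 344/2 = 172
q(4) = (764 - 4·172) / 2 = 76/2 = 38
q(3) = (172 - 4·38) / 2 = 20/2 = 10
q(2) = (38 - 4·10) / 2 = -2/2 = -1
q(1) = (10 - 4·(-1)) / 2 = 14/2 = 7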